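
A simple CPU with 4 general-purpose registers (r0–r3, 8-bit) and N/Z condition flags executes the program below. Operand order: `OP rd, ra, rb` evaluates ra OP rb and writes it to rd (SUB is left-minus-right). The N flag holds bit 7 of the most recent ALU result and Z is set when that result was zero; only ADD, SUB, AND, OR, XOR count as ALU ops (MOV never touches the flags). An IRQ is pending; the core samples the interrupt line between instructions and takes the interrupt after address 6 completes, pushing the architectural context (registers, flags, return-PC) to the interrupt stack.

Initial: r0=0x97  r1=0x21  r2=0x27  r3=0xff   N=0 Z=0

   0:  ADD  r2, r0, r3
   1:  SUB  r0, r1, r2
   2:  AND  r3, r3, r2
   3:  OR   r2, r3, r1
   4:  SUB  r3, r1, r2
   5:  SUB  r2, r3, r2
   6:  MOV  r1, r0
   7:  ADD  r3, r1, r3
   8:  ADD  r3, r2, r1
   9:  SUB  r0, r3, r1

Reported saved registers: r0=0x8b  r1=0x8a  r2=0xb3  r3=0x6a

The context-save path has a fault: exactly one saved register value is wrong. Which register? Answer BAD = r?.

BAD = r1

after  0: r0=0x97 r1=0x21 r2=0x96 r3=0xff  N=1 Z=0
after  1: r0=0x8b r1=0x21 r2=0x96 r3=0xff  N=1 Z=0
after  2: r0=0x8b r1=0x21 r2=0x96 r3=0x96  N=1 Z=0
after  3: r0=0x8b r1=0x21 r2=0xb7 r3=0x96  N=1 Z=0
after  4: r0=0x8b r1=0x21 r2=0xb7 r3=0x6a  N=0 Z=0
after  5: r0=0x8b r1=0x21 r2=0xb3 r3=0x6a  N=1 Z=0
after  6: r0=0x8b r1=0x8b r2=0xb3 r3=0x6a  N=1 Z=0
-- IRQ taken; context saved, return-PC = 7 --
mismatch: r1: reported 0x8a vs actual 0x8b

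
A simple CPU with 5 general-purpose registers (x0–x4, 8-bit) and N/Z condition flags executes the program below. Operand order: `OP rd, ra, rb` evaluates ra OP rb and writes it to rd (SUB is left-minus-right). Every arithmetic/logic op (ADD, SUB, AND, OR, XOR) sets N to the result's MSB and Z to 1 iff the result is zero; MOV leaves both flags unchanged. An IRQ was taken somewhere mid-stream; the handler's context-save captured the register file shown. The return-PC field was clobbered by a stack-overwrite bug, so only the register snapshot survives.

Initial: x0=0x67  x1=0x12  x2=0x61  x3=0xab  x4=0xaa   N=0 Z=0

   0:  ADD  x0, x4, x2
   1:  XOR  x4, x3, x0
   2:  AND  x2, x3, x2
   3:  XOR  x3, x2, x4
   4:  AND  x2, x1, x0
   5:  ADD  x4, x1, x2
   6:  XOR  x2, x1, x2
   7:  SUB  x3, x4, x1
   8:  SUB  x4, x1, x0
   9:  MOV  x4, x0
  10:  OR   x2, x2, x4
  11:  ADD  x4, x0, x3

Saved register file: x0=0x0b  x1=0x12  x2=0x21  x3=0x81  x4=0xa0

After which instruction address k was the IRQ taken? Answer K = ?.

after  0: x0=0x0b x1=0x12 x2=0x61 x3=0xab x4=0xaa  N=0 Z=0
after  1: x0=0x0b x1=0x12 x2=0x61 x3=0xab x4=0xa0  N=1 Z=0
after  2: x0=0x0b x1=0x12 x2=0x21 x3=0xab x4=0xa0  N=0 Z=0
after  3: x0=0x0b x1=0x12 x2=0x21 x3=0x81 x4=0xa0  N=1 Z=0
-- IRQ taken; context saved, return-PC = 4 --

K = 3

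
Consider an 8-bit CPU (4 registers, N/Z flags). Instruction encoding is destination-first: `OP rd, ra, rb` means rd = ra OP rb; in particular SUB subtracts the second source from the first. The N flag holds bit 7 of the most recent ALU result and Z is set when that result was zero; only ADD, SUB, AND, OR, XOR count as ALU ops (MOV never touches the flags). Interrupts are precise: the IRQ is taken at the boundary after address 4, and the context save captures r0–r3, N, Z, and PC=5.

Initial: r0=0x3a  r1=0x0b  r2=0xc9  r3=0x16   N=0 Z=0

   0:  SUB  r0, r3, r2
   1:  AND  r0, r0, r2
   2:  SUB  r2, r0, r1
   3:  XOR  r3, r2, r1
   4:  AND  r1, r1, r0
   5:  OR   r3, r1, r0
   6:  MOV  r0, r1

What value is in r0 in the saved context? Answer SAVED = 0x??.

after  0: r0=0x4d r1=0x0b r2=0xc9 r3=0x16  N=0 Z=0
after  1: r0=0x49 r1=0x0b r2=0xc9 r3=0x16  N=0 Z=0
after  2: r0=0x49 r1=0x0b r2=0x3e r3=0x16  N=0 Z=0
after  3: r0=0x49 r1=0x0b r2=0x3e r3=0x35  N=0 Z=0
after  4: r0=0x49 r1=0x09 r2=0x3e r3=0x35  N=0 Z=0
-- IRQ taken; context saved, return-PC = 5 --

SAVED = 0x49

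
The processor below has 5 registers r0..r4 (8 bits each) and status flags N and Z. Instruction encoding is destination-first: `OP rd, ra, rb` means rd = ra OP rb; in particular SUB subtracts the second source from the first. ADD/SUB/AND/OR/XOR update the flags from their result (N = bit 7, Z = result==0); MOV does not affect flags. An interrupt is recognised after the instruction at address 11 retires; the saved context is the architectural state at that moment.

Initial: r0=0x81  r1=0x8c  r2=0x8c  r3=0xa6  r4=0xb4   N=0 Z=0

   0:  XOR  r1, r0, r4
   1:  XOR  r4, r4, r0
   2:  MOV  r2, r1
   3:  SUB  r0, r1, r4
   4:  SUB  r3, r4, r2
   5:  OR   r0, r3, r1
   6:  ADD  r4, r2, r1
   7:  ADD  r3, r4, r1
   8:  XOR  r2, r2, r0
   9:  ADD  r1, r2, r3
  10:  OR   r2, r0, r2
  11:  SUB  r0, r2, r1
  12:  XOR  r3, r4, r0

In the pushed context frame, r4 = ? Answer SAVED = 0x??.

SAVED = 0x6a

after  0: r0=0x81 r1=0x35 r2=0x8c r3=0xa6 r4=0xb4  N=0 Z=0
after  1: r0=0x81 r1=0x35 r2=0x8c r3=0xa6 r4=0x35  N=0 Z=0
after  2: r0=0x81 r1=0x35 r2=0x35 r3=0xa6 r4=0x35  N=0 Z=0
after  3: r0=0x00 r1=0x35 r2=0x35 r3=0xa6 r4=0x35  N=0 Z=1
after  4: r0=0x00 r1=0x35 r2=0x35 r3=0x00 r4=0x35  N=0 Z=1
after  5: r0=0x35 r1=0x35 r2=0x35 r3=0x00 r4=0x35  N=0 Z=0
after  6: r0=0x35 r1=0x35 r2=0x35 r3=0x00 r4=0x6a  N=0 Z=0
after  7: r0=0x35 r1=0x35 r2=0x35 r3=0x9f r4=0x6a  N=1 Z=0
after  8: r0=0x35 r1=0x35 r2=0x00 r3=0x9f r4=0x6a  N=0 Z=1
after  9: r0=0x35 r1=0x9f r2=0x00 r3=0x9f r4=0x6a  N=1 Z=0
after 10: r0=0x35 r1=0x9f r2=0x35 r3=0x9f r4=0x6a  N=0 Z=0
after 11: r0=0x96 r1=0x9f r2=0x35 r3=0x9f r4=0x6a  N=1 Z=0
-- IRQ taken; context saved, return-PC = 12 --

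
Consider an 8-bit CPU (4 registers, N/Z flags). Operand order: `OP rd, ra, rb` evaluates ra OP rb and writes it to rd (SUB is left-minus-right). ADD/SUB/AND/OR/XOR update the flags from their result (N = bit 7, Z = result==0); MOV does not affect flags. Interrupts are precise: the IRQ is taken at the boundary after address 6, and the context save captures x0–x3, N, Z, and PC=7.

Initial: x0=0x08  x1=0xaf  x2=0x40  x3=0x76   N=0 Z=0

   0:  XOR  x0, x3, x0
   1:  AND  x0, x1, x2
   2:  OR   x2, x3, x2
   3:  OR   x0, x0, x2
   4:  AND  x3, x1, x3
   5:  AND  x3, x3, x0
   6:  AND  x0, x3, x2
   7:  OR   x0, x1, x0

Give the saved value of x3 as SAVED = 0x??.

SAVED = 0x26

after  0: x0=0x7e x1=0xaf x2=0x40 x3=0x76  N=0 Z=0
after  1: x0=0x00 x1=0xaf x2=0x40 x3=0x76  N=0 Z=1
after  2: x0=0x00 x1=0xaf x2=0x76 x3=0x76  N=0 Z=0
after  3: x0=0x76 x1=0xaf x2=0x76 x3=0x76  N=0 Z=0
after  4: x0=0x76 x1=0xaf x2=0x76 x3=0x26  N=0 Z=0
after  5: x0=0x76 x1=0xaf x2=0x76 x3=0x26  N=0 Z=0
after  6: x0=0x26 x1=0xaf x2=0x76 x3=0x26  N=0 Z=0
-- IRQ taken; context saved, return-PC = 7 --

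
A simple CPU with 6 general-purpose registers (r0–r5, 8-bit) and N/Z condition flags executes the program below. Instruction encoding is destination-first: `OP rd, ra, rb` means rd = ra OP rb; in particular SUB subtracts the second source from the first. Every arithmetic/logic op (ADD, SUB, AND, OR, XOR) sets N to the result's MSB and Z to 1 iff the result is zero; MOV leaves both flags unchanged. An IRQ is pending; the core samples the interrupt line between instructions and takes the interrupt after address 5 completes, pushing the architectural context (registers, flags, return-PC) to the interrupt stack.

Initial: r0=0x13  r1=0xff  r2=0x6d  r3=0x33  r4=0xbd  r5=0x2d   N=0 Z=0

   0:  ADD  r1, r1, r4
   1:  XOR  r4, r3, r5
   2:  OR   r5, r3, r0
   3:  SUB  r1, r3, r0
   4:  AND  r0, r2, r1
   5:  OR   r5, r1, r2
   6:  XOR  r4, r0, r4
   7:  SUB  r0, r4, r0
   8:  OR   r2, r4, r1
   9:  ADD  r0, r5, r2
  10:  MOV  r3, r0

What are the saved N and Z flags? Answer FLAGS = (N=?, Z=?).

after  0: r0=0x13 r1=0xbc r2=0x6d r3=0x33 r4=0xbd r5=0x2d  N=1 Z=0
after  1: r0=0x13 r1=0xbc r2=0x6d r3=0x33 r4=0x1e r5=0x2d  N=0 Z=0
after  2: r0=0x13 r1=0xbc r2=0x6d r3=0x33 r4=0x1e r5=0x33  N=0 Z=0
after  3: r0=0x13 r1=0x20 r2=0x6d r3=0x33 r4=0x1e r5=0x33  N=0 Z=0
after  4: r0=0x20 r1=0x20 r2=0x6d r3=0x33 r4=0x1e r5=0x33  N=0 Z=0
after  5: r0=0x20 r1=0x20 r2=0x6d r3=0x33 r4=0x1e r5=0x6d  N=0 Z=0
-- IRQ taken; context saved, return-PC = 6 --

FLAGS = (N=0, Z=0)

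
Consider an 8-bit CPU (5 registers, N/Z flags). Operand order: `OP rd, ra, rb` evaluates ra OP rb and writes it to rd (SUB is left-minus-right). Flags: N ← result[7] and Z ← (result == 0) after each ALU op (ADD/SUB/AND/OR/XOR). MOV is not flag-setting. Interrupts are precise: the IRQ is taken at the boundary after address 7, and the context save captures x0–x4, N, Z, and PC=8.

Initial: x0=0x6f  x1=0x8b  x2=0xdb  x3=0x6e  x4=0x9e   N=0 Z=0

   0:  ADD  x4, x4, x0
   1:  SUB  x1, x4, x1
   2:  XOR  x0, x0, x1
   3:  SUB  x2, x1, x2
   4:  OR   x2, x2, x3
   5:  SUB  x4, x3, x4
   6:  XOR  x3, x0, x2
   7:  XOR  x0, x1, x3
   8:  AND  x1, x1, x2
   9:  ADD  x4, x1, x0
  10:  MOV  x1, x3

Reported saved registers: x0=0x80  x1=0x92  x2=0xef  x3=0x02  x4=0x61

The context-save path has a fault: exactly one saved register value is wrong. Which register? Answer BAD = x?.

BAD = x1

after  0: x0=0x6f x1=0x8b x2=0xdb x3=0x6e x4=0x0d  N=0 Z=0
after  1: x0=0x6f x1=0x82 x2=0xdb x3=0x6e x4=0x0d  N=1 Z=0
after  2: x0=0xed x1=0x82 x2=0xdb x3=0x6e x4=0x0d  N=1 Z=0
after  3: x0=0xed x1=0x82 x2=0xa7 x3=0x6e x4=0x0d  N=1 Z=0
after  4: x0=0xed x1=0x82 x2=0xef x3=0x6e x4=0x0d  N=1 Z=0
after  5: x0=0xed x1=0x82 x2=0xef x3=0x6e x4=0x61  N=0 Z=0
after  6: x0=0xed x1=0x82 x2=0xef x3=0x02 x4=0x61  N=0 Z=0
after  7: x0=0x80 x1=0x82 x2=0xef x3=0x02 x4=0x61  N=1 Z=0
-- IRQ taken; context saved, return-PC = 8 --
mismatch: x1: reported 0x92 vs actual 0x82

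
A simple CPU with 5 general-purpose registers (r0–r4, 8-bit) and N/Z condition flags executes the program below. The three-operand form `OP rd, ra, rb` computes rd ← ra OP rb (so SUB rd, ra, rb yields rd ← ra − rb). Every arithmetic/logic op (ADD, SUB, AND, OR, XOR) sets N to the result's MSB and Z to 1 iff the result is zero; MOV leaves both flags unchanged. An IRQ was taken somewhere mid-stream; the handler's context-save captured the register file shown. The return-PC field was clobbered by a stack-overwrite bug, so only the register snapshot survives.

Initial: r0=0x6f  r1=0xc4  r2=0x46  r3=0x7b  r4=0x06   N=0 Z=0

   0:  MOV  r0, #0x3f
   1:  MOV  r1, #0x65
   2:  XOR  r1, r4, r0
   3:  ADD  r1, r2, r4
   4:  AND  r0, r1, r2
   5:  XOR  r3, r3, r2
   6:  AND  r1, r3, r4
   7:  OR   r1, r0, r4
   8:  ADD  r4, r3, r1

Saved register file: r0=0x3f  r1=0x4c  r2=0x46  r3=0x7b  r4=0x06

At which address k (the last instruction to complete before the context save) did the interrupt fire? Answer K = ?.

after  0: r0=0x3f r1=0xc4 r2=0x46 r3=0x7b r4=0x06  N=0 Z=0
after  1: r0=0x3f r1=0x65 r2=0x46 r3=0x7b r4=0x06  N=0 Z=0
after  2: r0=0x3f r1=0x39 r2=0x46 r3=0x7b r4=0x06  N=0 Z=0
after  3: r0=0x3f r1=0x4c r2=0x46 r3=0x7b r4=0x06  N=0 Z=0
-- IRQ taken; context saved, return-PC = 4 --

K = 3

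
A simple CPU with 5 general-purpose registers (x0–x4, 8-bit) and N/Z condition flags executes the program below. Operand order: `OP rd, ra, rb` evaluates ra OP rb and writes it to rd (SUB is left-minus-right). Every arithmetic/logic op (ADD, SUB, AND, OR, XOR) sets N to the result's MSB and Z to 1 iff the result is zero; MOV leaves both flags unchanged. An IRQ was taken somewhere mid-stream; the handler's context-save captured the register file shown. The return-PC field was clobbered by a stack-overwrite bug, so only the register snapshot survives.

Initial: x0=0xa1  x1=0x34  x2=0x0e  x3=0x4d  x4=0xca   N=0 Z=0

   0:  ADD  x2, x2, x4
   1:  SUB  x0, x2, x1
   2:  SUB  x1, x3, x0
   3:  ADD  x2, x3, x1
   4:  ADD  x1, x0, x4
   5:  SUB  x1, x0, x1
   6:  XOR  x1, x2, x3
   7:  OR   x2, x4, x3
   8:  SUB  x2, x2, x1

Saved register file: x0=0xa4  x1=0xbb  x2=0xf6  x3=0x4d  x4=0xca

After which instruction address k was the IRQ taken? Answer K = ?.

after  0: x0=0xa1 x1=0x34 x2=0xd8 x3=0x4d x4=0xca  N=1 Z=0
after  1: x0=0xa4 x1=0x34 x2=0xd8 x3=0x4d x4=0xca  N=1 Z=0
after  2: x0=0xa4 x1=0xa9 x2=0xd8 x3=0x4d x4=0xca  N=1 Z=0
after  3: x0=0xa4 x1=0xa9 x2=0xf6 x3=0x4d x4=0xca  N=1 Z=0
after  4: x0=0xa4 x1=0x6e x2=0xf6 x3=0x4d x4=0xca  N=0 Z=0
after  5: x0=0xa4 x1=0x36 x2=0xf6 x3=0x4d x4=0xca  N=0 Z=0
after  6: x0=0xa4 x1=0xbb x2=0xf6 x3=0x4d x4=0xca  N=1 Z=0
-- IRQ taken; context saved, return-PC = 7 --

K = 6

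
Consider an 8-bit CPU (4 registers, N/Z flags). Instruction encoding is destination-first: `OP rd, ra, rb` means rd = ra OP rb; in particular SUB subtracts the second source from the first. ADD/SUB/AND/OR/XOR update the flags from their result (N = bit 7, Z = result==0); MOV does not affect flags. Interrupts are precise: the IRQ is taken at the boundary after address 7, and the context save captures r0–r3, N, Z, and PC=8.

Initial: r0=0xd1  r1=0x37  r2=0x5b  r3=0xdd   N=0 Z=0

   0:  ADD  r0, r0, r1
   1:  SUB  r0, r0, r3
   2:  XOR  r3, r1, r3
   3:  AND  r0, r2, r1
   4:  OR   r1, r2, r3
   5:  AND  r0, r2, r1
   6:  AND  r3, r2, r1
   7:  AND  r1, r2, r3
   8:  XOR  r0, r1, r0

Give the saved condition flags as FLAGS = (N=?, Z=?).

after  0: r0=0x08 r1=0x37 r2=0x5b r3=0xdd  N=0 Z=0
after  1: r0=0x2b r1=0x37 r2=0x5b r3=0xdd  N=0 Z=0
after  2: r0=0x2b r1=0x37 r2=0x5b r3=0xea  N=1 Z=0
after  3: r0=0x13 r1=0x37 r2=0x5b r3=0xea  N=0 Z=0
after  4: r0=0x13 r1=0xfb r2=0x5b r3=0xea  N=1 Z=0
after  5: r0=0x5b r1=0xfb r2=0x5b r3=0xea  N=0 Z=0
after  6: r0=0x5b r1=0xfb r2=0x5b r3=0x5b  N=0 Z=0
after  7: r0=0x5b r1=0x5b r2=0x5b r3=0x5b  N=0 Z=0
-- IRQ taken; context saved, return-PC = 8 --

FLAGS = (N=0, Z=0)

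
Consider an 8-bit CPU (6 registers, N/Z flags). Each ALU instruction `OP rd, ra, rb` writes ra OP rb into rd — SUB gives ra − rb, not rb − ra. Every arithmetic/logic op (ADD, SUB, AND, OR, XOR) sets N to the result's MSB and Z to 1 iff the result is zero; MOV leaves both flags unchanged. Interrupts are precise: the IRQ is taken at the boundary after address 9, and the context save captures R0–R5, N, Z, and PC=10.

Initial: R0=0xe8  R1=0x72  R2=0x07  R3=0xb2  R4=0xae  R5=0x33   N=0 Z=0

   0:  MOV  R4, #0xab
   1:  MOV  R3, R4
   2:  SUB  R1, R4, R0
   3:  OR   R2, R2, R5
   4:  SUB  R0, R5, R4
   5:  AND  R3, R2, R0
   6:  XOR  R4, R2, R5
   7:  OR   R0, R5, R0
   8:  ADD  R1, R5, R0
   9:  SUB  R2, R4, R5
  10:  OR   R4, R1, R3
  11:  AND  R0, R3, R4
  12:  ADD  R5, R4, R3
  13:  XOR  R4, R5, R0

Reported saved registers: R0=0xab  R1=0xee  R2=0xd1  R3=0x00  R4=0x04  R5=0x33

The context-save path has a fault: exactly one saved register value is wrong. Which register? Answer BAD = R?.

BAD = R0

after  0: R0=0xe8 R1=0x72 R2=0x07 R3=0xb2 R4=0xab R5=0x33  N=0 Z=0
after  1: R0=0xe8 R1=0x72 R2=0x07 R3=0xab R4=0xab R5=0x33  N=0 Z=0
after  2: R0=0xe8 R1=0xc3 R2=0x07 R3=0xab R4=0xab R5=0x33  N=1 Z=0
after  3: R0=0xe8 R1=0xc3 R2=0x37 R3=0xab R4=0xab R5=0x33  N=0 Z=0
after  4: R0=0x88 R1=0xc3 R2=0x37 R3=0xab R4=0xab R5=0x33  N=1 Z=0
after  5: R0=0x88 R1=0xc3 R2=0x37 R3=0x00 R4=0xab R5=0x33  N=0 Z=1
after  6: R0=0x88 R1=0xc3 R2=0x37 R3=0x00 R4=0x04 R5=0x33  N=0 Z=0
after  7: R0=0xbb R1=0xc3 R2=0x37 R3=0x00 R4=0x04 R5=0x33  N=1 Z=0
after  8: R0=0xbb R1=0xee R2=0x37 R3=0x00 R4=0x04 R5=0x33  N=1 Z=0
after  9: R0=0xbb R1=0xee R2=0xd1 R3=0x00 R4=0x04 R5=0x33  N=1 Z=0
-- IRQ taken; context saved, return-PC = 10 --
mismatch: R0: reported 0xab vs actual 0xbb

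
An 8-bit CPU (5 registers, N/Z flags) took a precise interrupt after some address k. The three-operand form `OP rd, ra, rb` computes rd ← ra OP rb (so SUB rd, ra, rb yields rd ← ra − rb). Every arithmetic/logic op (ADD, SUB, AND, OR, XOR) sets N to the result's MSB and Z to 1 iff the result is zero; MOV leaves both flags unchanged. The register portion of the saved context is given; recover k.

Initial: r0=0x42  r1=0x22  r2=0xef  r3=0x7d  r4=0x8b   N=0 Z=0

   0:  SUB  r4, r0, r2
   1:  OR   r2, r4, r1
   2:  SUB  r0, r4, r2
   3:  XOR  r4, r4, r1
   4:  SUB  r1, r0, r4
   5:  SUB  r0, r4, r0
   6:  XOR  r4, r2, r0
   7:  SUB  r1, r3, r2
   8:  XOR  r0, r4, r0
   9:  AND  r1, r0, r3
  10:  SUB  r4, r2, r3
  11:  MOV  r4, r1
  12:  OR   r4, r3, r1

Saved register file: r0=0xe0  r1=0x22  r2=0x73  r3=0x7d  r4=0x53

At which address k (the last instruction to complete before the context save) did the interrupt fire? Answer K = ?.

after  0: r0=0x42 r1=0x22 r2=0xef r3=0x7d r4=0x53  N=0 Z=0
after  1: r0=0x42 r1=0x22 r2=0x73 r3=0x7d r4=0x53  N=0 Z=0
after  2: r0=0xe0 r1=0x22 r2=0x73 r3=0x7d r4=0x53  N=1 Z=0
-- IRQ taken; context saved, return-PC = 3 --

K = 2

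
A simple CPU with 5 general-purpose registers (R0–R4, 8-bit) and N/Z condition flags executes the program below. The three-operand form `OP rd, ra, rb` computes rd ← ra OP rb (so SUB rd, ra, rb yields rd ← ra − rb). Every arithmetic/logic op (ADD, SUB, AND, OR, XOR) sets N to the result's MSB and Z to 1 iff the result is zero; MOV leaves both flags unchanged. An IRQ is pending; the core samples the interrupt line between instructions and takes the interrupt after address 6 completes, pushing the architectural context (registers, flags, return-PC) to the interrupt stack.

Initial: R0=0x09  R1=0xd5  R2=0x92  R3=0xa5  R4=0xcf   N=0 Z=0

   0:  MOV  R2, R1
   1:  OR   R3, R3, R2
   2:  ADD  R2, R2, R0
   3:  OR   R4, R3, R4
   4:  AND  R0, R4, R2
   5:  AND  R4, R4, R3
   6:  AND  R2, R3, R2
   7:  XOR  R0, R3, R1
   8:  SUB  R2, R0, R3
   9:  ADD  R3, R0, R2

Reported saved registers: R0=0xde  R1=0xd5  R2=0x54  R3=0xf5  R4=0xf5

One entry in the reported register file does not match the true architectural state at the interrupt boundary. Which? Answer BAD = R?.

after  0: R0=0x09 R1=0xd5 R2=0xd5 R3=0xa5 R4=0xcf  N=0 Z=0
after  1: R0=0x09 R1=0xd5 R2=0xd5 R3=0xf5 R4=0xcf  N=1 Z=0
after  2: R0=0x09 R1=0xd5 R2=0xde R3=0xf5 R4=0xcf  N=1 Z=0
after  3: R0=0x09 R1=0xd5 R2=0xde R3=0xf5 R4=0xff  N=1 Z=0
after  4: R0=0xde R1=0xd5 R2=0xde R3=0xf5 R4=0xff  N=1 Z=0
after  5: R0=0xde R1=0xd5 R2=0xde R3=0xf5 R4=0xf5  N=1 Z=0
after  6: R0=0xde R1=0xd5 R2=0xd4 R3=0xf5 R4=0xf5  N=1 Z=0
-- IRQ taken; context saved, return-PC = 7 --
mismatch: R2: reported 0x54 vs actual 0xd4

BAD = R2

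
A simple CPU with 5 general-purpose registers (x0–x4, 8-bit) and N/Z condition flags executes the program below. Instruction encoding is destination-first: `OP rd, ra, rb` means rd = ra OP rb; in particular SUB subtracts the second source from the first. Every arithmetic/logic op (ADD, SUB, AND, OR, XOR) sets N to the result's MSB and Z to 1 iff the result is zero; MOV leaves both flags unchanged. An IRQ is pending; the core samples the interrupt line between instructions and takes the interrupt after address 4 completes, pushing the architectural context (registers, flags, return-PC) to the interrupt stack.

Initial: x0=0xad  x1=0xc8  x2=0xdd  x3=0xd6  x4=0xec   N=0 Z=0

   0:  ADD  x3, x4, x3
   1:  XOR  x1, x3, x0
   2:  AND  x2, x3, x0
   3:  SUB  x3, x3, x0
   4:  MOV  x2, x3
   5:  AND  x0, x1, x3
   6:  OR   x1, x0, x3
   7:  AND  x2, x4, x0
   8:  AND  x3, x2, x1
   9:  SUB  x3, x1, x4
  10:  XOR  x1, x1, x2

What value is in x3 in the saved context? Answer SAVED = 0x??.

after  0: x0=0xad x1=0xc8 x2=0xdd x3=0xc2 x4=0xec  N=1 Z=0
after  1: x0=0xad x1=0x6f x2=0xdd x3=0xc2 x4=0xec  N=0 Z=0
after  2: x0=0xad x1=0x6f x2=0x80 x3=0xc2 x4=0xec  N=1 Z=0
after  3: x0=0xad x1=0x6f x2=0x80 x3=0x15 x4=0xec  N=0 Z=0
after  4: x0=0xad x1=0x6f x2=0x15 x3=0x15 x4=0xec  N=0 Z=0
-- IRQ taken; context saved, return-PC = 5 --

SAVED = 0x15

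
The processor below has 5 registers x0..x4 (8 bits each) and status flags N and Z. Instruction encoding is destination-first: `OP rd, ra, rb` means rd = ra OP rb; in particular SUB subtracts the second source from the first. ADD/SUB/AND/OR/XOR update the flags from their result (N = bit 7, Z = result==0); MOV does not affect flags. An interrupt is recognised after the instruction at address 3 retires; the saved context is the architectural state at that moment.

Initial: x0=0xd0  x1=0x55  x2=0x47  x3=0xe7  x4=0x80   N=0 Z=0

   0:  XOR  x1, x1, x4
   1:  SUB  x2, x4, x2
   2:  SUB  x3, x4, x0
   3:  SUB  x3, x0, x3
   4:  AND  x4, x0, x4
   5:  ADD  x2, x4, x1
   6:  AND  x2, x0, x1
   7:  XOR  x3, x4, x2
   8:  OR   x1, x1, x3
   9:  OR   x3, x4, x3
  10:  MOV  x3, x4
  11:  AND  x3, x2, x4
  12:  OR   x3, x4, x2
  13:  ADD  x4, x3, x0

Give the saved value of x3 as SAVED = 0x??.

SAVED = 0x20

after  0: x0=0xd0 x1=0xd5 x2=0x47 x3=0xe7 x4=0x80  N=1 Z=0
after  1: x0=0xd0 x1=0xd5 x2=0x39 x3=0xe7 x4=0x80  N=0 Z=0
after  2: x0=0xd0 x1=0xd5 x2=0x39 x3=0xb0 x4=0x80  N=1 Z=0
after  3: x0=0xd0 x1=0xd5 x2=0x39 x3=0x20 x4=0x80  N=0 Z=0
-- IRQ taken; context saved, return-PC = 4 --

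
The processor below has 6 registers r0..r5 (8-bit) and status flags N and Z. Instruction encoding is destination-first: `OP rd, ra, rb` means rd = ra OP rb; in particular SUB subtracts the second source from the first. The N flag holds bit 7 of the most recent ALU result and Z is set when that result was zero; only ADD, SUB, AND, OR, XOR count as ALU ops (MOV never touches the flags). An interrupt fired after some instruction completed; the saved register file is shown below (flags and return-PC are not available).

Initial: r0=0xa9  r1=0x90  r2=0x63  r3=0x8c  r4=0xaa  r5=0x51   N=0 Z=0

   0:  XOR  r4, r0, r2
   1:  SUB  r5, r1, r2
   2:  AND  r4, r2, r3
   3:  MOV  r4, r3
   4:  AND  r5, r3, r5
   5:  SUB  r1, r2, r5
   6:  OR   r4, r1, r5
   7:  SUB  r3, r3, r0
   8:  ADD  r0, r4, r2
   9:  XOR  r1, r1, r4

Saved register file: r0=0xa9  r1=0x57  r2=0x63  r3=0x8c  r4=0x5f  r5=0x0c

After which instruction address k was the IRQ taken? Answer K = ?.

after  0: r0=0xa9 r1=0x90 r2=0x63 r3=0x8c r4=0xca r5=0x51  N=1 Z=0
after  1: r0=0xa9 r1=0x90 r2=0x63 r3=0x8c r4=0xca r5=0x2d  N=0 Z=0
after  2: r0=0xa9 r1=0x90 r2=0x63 r3=0x8c r4=0x00 r5=0x2d  N=0 Z=1
after  3: r0=0xa9 r1=0x90 r2=0x63 r3=0x8c r4=0x8c r5=0x2d  N=0 Z=1
after  4: r0=0xa9 r1=0x90 r2=0x63 r3=0x8c r4=0x8c r5=0x0c  N=0 Z=0
after  5: r0=0xa9 r1=0x57 r2=0x63 r3=0x8c r4=0x8c r5=0x0c  N=0 Z=0
after  6: r0=0xa9 r1=0x57 r2=0x63 r3=0x8c r4=0x5f r5=0x0c  N=0 Z=0
-- IRQ taken; context saved, return-PC = 7 --

K = 6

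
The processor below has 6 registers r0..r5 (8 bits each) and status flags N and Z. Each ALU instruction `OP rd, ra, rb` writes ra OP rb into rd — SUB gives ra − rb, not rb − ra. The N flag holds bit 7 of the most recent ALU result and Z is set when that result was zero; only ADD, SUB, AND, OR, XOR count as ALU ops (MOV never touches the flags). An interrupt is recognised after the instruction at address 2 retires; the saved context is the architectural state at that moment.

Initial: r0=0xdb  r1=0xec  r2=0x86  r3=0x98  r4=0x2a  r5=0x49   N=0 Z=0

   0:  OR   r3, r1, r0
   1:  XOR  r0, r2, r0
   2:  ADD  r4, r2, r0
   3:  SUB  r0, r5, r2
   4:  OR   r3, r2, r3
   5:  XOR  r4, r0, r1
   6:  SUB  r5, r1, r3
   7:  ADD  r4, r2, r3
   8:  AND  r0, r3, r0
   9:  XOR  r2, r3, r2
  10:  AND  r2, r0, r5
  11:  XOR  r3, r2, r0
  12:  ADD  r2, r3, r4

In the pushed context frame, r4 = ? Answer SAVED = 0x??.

after  0: r0=0xdb r1=0xec r2=0x86 r3=0xff r4=0x2a r5=0x49  N=1 Z=0
after  1: r0=0x5d r1=0xec r2=0x86 r3=0xff r4=0x2a r5=0x49  N=0 Z=0
after  2: r0=0x5d r1=0xec r2=0x86 r3=0xff r4=0xe3 r5=0x49  N=1 Z=0
-- IRQ taken; context saved, return-PC = 3 --

SAVED = 0xe3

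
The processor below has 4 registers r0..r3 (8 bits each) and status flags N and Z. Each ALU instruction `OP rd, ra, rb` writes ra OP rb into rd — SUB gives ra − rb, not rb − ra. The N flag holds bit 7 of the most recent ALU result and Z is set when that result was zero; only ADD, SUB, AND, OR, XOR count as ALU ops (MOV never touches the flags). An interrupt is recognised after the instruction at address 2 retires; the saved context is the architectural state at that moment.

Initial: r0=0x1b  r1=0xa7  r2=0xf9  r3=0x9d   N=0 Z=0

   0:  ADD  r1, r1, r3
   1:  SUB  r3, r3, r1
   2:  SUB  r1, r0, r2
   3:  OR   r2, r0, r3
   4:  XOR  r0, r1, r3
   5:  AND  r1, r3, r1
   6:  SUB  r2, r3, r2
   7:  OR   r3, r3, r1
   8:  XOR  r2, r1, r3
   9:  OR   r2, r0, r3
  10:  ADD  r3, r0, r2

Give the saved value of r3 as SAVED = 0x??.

after  0: r0=0x1b r1=0x44 r2=0xf9 r3=0x9d  N=0 Z=0
after  1: r0=0x1b r1=0x44 r2=0xf9 r3=0x59  N=0 Z=0
after  2: r0=0x1b r1=0x22 r2=0xf9 r3=0x59  N=0 Z=0
-- IRQ taken; context saved, return-PC = 3 --

SAVED = 0x59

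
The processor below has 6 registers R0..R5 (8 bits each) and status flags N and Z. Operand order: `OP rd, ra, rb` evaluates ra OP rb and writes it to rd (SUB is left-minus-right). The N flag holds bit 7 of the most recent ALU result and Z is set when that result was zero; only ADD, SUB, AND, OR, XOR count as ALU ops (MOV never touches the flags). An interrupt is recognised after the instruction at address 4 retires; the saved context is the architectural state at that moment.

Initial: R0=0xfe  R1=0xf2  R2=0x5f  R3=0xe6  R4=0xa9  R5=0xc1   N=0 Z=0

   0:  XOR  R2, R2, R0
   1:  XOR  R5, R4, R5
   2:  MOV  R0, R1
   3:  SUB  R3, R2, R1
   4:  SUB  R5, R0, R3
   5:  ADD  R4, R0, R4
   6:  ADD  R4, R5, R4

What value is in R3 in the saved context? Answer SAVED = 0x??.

after  0: R0=0xfe R1=0xf2 R2=0xa1 R3=0xe6 R4=0xa9 R5=0xc1  N=1 Z=0
after  1: R0=0xfe R1=0xf2 R2=0xa1 R3=0xe6 R4=0xa9 R5=0x68  N=0 Z=0
after  2: R0=0xf2 R1=0xf2 R2=0xa1 R3=0xe6 R4=0xa9 R5=0x68  N=0 Z=0
after  3: R0=0xf2 R1=0xf2 R2=0xa1 R3=0xaf R4=0xa9 R5=0x68  N=1 Z=0
after  4: R0=0xf2 R1=0xf2 R2=0xa1 R3=0xaf R4=0xa9 R5=0x43  N=0 Z=0
-- IRQ taken; context saved, return-PC = 5 --

SAVED = 0xaf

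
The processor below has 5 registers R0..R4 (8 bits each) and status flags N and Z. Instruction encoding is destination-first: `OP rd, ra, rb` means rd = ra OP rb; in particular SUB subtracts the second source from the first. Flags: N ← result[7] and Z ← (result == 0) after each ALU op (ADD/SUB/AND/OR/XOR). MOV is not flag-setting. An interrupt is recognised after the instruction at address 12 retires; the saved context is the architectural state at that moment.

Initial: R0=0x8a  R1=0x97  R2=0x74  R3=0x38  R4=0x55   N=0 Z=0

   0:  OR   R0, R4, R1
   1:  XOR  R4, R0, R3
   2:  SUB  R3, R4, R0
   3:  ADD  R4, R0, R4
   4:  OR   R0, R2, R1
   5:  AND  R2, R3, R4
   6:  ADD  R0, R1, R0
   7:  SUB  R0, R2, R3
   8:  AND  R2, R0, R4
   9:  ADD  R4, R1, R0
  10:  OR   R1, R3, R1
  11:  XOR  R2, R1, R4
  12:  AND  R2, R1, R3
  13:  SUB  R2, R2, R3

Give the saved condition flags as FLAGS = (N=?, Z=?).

FLAGS = (N=0, Z=0)

after  0: R0=0xd7 R1=0x97 R2=0x74 R3=0x38 R4=0x55  N=1 Z=0
after  1: R0=0xd7 R1=0x97 R2=0x74 R3=0x38 R4=0xef  N=1 Z=0
after  2: R0=0xd7 R1=0x97 R2=0x74 R3=0x18 R4=0xef  N=0 Z=0
after  3: R0=0xd7 R1=0x97 R2=0x74 R3=0x18 R4=0xc6  N=1 Z=0
after  4: R0=0xf7 R1=0x97 R2=0x74 R3=0x18 R4=0xc6  N=1 Z=0
after  5: R0=0xf7 R1=0x97 R2=0x00 R3=0x18 R4=0xc6  N=0 Z=1
after  6: R0=0x8e R1=0x97 R2=0x00 R3=0x18 R4=0xc6  N=1 Z=0
after  7: R0=0xe8 R1=0x97 R2=0x00 R3=0x18 R4=0xc6  N=1 Z=0
after  8: R0=0xe8 R1=0x97 R2=0xc0 R3=0x18 R4=0xc6  N=1 Z=0
after  9: R0=0xe8 R1=0x97 R2=0xc0 R3=0x18 R4=0x7f  N=0 Z=0
after 10: R0=0xe8 R1=0x9f R2=0xc0 R3=0x18 R4=0x7f  N=1 Z=0
after 11: R0=0xe8 R1=0x9f R2=0xe0 R3=0x18 R4=0x7f  N=1 Z=0
after 12: R0=0xe8 R1=0x9f R2=0x18 R3=0x18 R4=0x7f  N=0 Z=0
-- IRQ taken; context saved, return-PC = 13 --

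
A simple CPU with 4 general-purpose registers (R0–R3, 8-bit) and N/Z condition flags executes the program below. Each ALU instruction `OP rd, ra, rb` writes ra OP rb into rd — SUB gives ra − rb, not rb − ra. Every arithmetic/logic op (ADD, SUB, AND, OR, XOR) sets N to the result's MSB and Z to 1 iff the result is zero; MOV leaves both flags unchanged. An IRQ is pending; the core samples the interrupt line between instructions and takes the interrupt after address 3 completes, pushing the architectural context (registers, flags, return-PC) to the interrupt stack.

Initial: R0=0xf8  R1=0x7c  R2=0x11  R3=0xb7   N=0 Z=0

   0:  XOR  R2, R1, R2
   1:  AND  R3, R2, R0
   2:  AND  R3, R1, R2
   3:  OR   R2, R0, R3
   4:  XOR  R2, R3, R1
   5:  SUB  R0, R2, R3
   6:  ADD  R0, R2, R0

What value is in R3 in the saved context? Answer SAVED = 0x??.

SAVED = 0x6c

after  0: R0=0xf8 R1=0x7c R2=0x6d R3=0xb7  N=0 Z=0
after  1: R0=0xf8 R1=0x7c R2=0x6d R3=0x68  N=0 Z=0
after  2: R0=0xf8 R1=0x7c R2=0x6d R3=0x6c  N=0 Z=0
after  3: R0=0xf8 R1=0x7c R2=0xfc R3=0x6c  N=1 Z=0
-- IRQ taken; context saved, return-PC = 4 --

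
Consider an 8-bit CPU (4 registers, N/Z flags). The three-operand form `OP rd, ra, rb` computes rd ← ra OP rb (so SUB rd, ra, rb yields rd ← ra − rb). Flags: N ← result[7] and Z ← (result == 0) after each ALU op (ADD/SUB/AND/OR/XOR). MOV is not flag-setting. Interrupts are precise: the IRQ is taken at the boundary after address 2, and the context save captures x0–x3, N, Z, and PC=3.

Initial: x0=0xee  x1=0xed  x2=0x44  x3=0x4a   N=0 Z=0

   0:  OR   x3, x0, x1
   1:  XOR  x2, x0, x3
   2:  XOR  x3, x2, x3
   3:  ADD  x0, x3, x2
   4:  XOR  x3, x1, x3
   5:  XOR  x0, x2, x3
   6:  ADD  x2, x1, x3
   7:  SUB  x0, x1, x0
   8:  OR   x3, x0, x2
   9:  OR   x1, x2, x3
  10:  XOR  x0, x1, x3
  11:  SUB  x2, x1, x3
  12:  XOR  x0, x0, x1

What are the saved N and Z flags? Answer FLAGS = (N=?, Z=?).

FLAGS = (N=1, Z=0)

after  0: x0=0xee x1=0xed x2=0x44 x3=0xef  N=1 Z=0
after  1: x0=0xee x1=0xed x2=0x01 x3=0xef  N=0 Z=0
after  2: x0=0xee x1=0xed x2=0x01 x3=0xee  N=1 Z=0
-- IRQ taken; context saved, return-PC = 3 --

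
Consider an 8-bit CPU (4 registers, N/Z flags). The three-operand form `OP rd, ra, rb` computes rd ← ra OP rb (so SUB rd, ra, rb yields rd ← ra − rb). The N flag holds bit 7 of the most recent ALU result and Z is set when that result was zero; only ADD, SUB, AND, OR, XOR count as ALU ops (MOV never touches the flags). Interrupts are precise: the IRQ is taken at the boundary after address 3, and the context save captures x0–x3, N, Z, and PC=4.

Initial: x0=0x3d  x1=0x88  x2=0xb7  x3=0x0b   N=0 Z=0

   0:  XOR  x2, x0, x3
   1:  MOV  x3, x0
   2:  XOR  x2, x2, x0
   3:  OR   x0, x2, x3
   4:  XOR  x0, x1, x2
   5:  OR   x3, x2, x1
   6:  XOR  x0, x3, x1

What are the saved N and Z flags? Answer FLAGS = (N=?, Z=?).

FLAGS = (N=0, Z=0)

after  0: x0=0x3d x1=0x88 x2=0x36 x3=0x0b  N=0 Z=0
after  1: x0=0x3d x1=0x88 x2=0x36 x3=0x3d  N=0 Z=0
after  2: x0=0x3d x1=0x88 x2=0x0b x3=0x3d  N=0 Z=0
after  3: x0=0x3f x1=0x88 x2=0x0b x3=0x3d  N=0 Z=0
-- IRQ taken; context saved, return-PC = 4 --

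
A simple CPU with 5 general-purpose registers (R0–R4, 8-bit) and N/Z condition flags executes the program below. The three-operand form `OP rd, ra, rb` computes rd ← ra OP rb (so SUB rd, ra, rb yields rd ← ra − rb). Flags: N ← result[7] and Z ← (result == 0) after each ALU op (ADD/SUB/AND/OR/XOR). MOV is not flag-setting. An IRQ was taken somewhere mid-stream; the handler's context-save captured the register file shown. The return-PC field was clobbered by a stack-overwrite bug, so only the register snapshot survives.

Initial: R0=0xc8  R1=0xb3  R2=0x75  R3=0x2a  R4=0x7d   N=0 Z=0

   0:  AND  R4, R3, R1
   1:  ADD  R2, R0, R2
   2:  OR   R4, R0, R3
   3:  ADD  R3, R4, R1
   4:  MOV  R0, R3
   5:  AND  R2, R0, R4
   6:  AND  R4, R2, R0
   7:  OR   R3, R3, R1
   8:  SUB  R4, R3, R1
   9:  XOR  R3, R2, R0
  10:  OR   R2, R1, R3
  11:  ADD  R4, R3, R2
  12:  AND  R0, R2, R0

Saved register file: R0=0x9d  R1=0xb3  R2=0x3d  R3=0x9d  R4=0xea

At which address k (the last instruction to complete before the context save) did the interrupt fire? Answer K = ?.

after  0: R0=0xc8 R1=0xb3 R2=0x75 R3=0x2a R4=0x22  N=0 Z=0
after  1: R0=0xc8 R1=0xb3 R2=0x3d R3=0x2a R4=0x22  N=0 Z=0
after  2: R0=0xc8 R1=0xb3 R2=0x3d R3=0x2a R4=0xea  N=1 Z=0
after  3: R0=0xc8 R1=0xb3 R2=0x3d R3=0x9d R4=0xea  N=1 Z=0
after  4: R0=0x9d R1=0xb3 R2=0x3d R3=0x9d R4=0xea  N=1 Z=0
-- IRQ taken; context saved, return-PC = 5 --

K = 4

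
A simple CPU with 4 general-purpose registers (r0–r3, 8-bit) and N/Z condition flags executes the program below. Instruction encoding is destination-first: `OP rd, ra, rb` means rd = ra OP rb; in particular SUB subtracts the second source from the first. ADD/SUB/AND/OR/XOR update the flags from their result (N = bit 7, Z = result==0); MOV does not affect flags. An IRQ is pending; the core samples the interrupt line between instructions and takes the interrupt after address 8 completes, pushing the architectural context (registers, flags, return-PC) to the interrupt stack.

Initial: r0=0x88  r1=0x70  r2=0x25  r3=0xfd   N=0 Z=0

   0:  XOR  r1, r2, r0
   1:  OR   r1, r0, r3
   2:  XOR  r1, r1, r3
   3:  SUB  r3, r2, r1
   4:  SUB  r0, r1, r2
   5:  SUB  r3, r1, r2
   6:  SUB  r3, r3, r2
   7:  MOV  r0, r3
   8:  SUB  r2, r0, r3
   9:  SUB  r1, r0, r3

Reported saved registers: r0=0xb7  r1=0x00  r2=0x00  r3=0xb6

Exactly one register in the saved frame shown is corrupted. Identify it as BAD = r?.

after  0: r0=0x88 r1=0xad r2=0x25 r3=0xfd  N=1 Z=0
after  1: r0=0x88 r1=0xfd r2=0x25 r3=0xfd  N=1 Z=0
after  2: r0=0x88 r1=0x00 r2=0x25 r3=0xfd  N=0 Z=1
after  3: r0=0x88 r1=0x00 r2=0x25 r3=0x25  N=0 Z=0
after  4: r0=0xdb r1=0x00 r2=0x25 r3=0x25  N=1 Z=0
after  5: r0=0xdb r1=0x00 r2=0x25 r3=0xdb  N=1 Z=0
after  6: r0=0xdb r1=0x00 r2=0x25 r3=0xb6  N=1 Z=0
after  7: r0=0xb6 r1=0x00 r2=0x25 r3=0xb6  N=1 Z=0
after  8: r0=0xb6 r1=0x00 r2=0x00 r3=0xb6  N=0 Z=1
-- IRQ taken; context saved, return-PC = 9 --
mismatch: r0: reported 0xb7 vs actual 0xb6

BAD = r0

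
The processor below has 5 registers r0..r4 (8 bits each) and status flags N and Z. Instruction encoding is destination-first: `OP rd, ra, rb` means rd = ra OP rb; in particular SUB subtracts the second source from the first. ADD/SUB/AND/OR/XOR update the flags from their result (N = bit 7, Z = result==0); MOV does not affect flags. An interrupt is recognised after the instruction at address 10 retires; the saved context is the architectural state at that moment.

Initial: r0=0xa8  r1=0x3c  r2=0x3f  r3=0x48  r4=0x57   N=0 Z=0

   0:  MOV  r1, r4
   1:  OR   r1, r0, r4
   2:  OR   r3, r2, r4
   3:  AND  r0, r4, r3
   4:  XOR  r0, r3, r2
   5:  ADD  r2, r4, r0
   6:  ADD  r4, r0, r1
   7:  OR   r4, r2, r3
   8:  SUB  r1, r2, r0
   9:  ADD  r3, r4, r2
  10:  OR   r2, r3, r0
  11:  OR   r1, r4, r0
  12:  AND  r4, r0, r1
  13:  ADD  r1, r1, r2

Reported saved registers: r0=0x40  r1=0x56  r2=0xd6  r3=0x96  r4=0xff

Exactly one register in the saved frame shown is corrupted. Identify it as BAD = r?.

after  0: r0=0xa8 r1=0x57 r2=0x3f r3=0x48 r4=0x57  N=0 Z=0
after  1: r0=0xa8 r1=0xff r2=0x3f r3=0x48 r4=0x57  N=1 Z=0
after  2: r0=0xa8 r1=0xff r2=0x3f r3=0x7f r4=0x57  N=0 Z=0
after  3: r0=0x57 r1=0xff r2=0x3f r3=0x7f r4=0x57  N=0 Z=0
after  4: r0=0x40 r1=0xff r2=0x3f r3=0x7f r4=0x57  N=0 Z=0
after  5: r0=0x40 r1=0xff r2=0x97 r3=0x7f r4=0x57  N=1 Z=0
after  6: r0=0x40 r1=0xff r2=0x97 r3=0x7f r4=0x3f  N=0 Z=0
after  7: r0=0x40 r1=0xff r2=0x97 r3=0x7f r4=0xff  N=1 Z=0
after  8: r0=0x40 r1=0x57 r2=0x97 r3=0x7f r4=0xff  N=0 Z=0
after  9: r0=0x40 r1=0x57 r2=0x97 r3=0x96 r4=0xff  N=1 Z=0
after 10: r0=0x40 r1=0x57 r2=0xd6 r3=0x96 r4=0xff  N=1 Z=0
-- IRQ taken; context saved, return-PC = 11 --
mismatch: r1: reported 0x56 vs actual 0x57

BAD = r1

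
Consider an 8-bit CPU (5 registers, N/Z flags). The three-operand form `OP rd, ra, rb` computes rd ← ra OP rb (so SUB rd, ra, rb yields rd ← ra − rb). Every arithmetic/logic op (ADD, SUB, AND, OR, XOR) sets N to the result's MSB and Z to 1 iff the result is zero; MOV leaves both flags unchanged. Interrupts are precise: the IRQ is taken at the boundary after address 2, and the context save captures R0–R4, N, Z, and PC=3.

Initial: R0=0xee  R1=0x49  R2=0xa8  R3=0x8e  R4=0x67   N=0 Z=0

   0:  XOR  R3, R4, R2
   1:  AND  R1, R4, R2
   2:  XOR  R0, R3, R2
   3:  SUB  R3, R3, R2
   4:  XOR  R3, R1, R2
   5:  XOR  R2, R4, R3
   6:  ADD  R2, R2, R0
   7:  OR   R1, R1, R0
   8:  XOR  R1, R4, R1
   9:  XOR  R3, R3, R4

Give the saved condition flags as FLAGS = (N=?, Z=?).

after  0: R0=0xee R1=0x49 R2=0xa8 R3=0xcf R4=0x67  N=1 Z=0
after  1: R0=0xee R1=0x20 R2=0xa8 R3=0xcf R4=0x67  N=0 Z=0
after  2: R0=0x67 R1=0x20 R2=0xa8 R3=0xcf R4=0x67  N=0 Z=0
-- IRQ taken; context saved, return-PC = 3 --

FLAGS = (N=0, Z=0)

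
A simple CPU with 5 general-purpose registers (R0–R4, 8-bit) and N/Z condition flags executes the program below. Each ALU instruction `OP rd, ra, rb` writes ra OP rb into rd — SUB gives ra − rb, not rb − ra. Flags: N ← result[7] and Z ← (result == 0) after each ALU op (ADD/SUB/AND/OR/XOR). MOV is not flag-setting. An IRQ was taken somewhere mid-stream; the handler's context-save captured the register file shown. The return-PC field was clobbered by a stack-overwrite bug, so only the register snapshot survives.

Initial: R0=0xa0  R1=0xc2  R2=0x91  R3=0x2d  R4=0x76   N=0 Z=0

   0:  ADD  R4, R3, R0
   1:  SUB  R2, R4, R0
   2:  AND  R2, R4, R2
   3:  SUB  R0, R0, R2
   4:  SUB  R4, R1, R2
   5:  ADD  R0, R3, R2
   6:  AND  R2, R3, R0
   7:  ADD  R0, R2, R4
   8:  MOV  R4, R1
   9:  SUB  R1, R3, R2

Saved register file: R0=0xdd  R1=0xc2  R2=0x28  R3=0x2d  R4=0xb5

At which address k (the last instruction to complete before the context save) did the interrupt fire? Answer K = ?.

K = 7

after  0: R0=0xa0 R1=0xc2 R2=0x91 R3=0x2d R4=0xcd  N=1 Z=0
after  1: R0=0xa0 R1=0xc2 R2=0x2d R3=0x2d R4=0xcd  N=0 Z=0
after  2: R0=0xa0 R1=0xc2 R2=0x0d R3=0x2d R4=0xcd  N=0 Z=0
after  3: R0=0x93 R1=0xc2 R2=0x0d R3=0x2d R4=0xcd  N=1 Z=0
after  4: R0=0x93 R1=0xc2 R2=0x0d R3=0x2d R4=0xb5  N=1 Z=0
after  5: R0=0x3a R1=0xc2 R2=0x0d R3=0x2d R4=0xb5  N=0 Z=0
after  6: R0=0x3a R1=0xc2 R2=0x28 R3=0x2d R4=0xb5  N=0 Z=0
after  7: R0=0xdd R1=0xc2 R2=0x28 R3=0x2d R4=0xb5  N=1 Z=0
-- IRQ taken; context saved, return-PC = 8 --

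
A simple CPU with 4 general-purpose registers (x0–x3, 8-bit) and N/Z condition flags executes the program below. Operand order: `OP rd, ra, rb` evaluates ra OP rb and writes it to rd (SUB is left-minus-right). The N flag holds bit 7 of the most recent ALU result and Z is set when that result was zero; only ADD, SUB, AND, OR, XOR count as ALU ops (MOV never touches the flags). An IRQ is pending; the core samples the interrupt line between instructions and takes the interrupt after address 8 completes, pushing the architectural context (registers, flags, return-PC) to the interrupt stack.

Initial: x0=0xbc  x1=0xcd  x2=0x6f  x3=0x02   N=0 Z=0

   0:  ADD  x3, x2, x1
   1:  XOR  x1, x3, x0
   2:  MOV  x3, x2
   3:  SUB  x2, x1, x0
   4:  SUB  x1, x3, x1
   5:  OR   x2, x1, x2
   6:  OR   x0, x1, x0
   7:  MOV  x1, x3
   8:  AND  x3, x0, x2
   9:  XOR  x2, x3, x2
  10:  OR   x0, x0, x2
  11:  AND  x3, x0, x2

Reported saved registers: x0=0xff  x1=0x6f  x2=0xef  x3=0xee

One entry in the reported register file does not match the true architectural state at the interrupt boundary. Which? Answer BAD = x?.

BAD = x3

after  0: x0=0xbc x1=0xcd x2=0x6f x3=0x3c  N=0 Z=0
after  1: x0=0xbc x1=0x80 x2=0x6f x3=0x3c  N=1 Z=0
after  2: x0=0xbc x1=0x80 x2=0x6f x3=0x6f  N=1 Z=0
after  3: x0=0xbc x1=0x80 x2=0xc4 x3=0x6f  N=1 Z=0
after  4: x0=0xbc x1=0xef x2=0xc4 x3=0x6f  N=1 Z=0
after  5: x0=0xbc x1=0xef x2=0xef x3=0x6f  N=1 Z=0
after  6: x0=0xff x1=0xef x2=0xef x3=0x6f  N=1 Z=0
after  7: x0=0xff x1=0x6f x2=0xef x3=0x6f  N=1 Z=0
after  8: x0=0xff x1=0x6f x2=0xef x3=0xef  N=1 Z=0
-- IRQ taken; context saved, return-PC = 9 --
mismatch: x3: reported 0xee vs actual 0xef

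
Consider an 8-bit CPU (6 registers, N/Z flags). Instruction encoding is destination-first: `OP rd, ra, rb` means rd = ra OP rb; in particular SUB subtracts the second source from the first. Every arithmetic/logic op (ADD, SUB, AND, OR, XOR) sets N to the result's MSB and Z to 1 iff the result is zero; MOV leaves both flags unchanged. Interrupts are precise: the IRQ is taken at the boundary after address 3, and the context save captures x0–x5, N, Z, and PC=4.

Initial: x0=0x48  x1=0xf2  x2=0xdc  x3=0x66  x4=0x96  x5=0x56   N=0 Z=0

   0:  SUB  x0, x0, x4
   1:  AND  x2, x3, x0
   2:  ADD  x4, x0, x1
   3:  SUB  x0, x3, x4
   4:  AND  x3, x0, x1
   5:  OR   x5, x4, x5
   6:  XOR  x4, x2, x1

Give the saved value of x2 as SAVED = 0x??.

after  0: x0=0xb2 x1=0xf2 x2=0xdc x3=0x66 x4=0x96 x5=0x56  N=1 Z=0
after  1: x0=0xb2 x1=0xf2 x2=0x22 x3=0x66 x4=0x96 x5=0x56  N=0 Z=0
after  2: x0=0xb2 x1=0xf2 x2=0x22 x3=0x66 x4=0xa4 x5=0x56  N=1 Z=0
after  3: x0=0xc2 x1=0xf2 x2=0x22 x3=0x66 x4=0xa4 x5=0x56  N=1 Z=0
-- IRQ taken; context saved, return-PC = 4 --

SAVED = 0x22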